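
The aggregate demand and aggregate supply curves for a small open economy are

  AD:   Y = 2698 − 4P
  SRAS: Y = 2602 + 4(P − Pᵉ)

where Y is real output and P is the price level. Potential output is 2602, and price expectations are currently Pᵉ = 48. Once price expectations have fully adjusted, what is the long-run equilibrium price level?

Short run: with Pᵉ = 48, SRAS is Y = 2410 + 4P. Setting AD = SRAS gives 288 = 8P, so P = 36 and Y = 2698 − 4·36 = 2554.
Output 2554 is below potential 2602, so over time expected prices fall and SRAS shifts right until Y returns to 2602.
Long run: Y = 2602 on the AD curve gives 2602 = 2698 − 4P, so P = 24.

Long-run P = 24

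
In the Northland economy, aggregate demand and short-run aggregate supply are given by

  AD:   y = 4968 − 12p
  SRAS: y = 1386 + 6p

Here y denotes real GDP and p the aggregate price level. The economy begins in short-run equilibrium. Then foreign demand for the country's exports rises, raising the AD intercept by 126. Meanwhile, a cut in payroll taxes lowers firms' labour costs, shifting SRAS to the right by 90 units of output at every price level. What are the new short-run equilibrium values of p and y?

After both shocks: AD is y = 5094 − 12p and SRAS is y = 1476 + 6p.
Setting them equal: 3618 = 18p, so p = 201.
y = 5094 − 12·201 = 2682.

p = 201, y = 2682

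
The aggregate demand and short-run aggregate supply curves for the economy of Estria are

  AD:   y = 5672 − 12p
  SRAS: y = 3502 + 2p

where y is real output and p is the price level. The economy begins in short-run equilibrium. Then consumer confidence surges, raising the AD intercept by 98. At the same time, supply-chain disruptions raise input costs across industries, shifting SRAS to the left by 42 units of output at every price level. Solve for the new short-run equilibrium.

After both shocks: AD is y = 5770 − 12p and SRAS is y = 3460 + 2p.
Setting them equal: 2310 = 14p, so p = 165.
y = 5770 − 12·165 = 3790.

p = 165, y = 3790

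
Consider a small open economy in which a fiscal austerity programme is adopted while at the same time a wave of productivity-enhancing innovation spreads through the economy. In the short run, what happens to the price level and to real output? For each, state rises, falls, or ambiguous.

The first event is a negative demand shock: AD shifts left, which by itself pushes P down and Y down.
The second is a favourable supply shock: SRAS shifts right, which by itself pushes P down and Y up.
Both shocks push P down, so P falls. The two shocks push Y in opposite directions, so the effect on Y is ambiguous.

Price level: falls; output: ambiguous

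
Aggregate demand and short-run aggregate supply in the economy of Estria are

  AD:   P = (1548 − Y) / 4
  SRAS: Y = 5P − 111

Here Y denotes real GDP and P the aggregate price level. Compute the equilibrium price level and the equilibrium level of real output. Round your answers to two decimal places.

Rearrange AD to Y = 1548 − 4P.
Set AD = SRAS: 1548 − 4P = 5P − 111, so 1659 = 9P and P = 184.33.
Substituting into AD, Y = 1548 − 4P = 810.67.

P = 184.33, Y = 810.67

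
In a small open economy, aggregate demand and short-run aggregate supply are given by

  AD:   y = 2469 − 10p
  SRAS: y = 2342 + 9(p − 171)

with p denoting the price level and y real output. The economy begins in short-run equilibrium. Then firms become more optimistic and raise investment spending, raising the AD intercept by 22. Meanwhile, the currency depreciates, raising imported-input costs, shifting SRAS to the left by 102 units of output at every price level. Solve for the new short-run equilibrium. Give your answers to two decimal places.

p = 94.21, y = 1548.89

After both shocks: AD is y = 2491 − 10p and SRAS is y = 701 + 9p.
Setting them equal: 1790 = 19p, so p = 94.21.
Substituting into AD, y = 1548.89.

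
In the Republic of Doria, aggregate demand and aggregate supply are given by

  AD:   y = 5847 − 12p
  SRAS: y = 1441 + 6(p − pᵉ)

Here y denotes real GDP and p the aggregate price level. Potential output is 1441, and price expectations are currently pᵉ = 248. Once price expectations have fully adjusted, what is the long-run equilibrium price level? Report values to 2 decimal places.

Short run: with pᵉ = 248, SRAS is y = 6p − 47. Setting AD = SRAS gives 5894 = 18p, so p = 327.44 and y = 5847 − 12p = 1917.67.
Output 1917.67 is above potential 1441, so over time expected prices rise and SRAS shifts left until y returns to 1441.
Long run: y = 1441 on the AD curve gives 1441 = 5847 − 12p, so p = 367.17.

Long-run p = 367.17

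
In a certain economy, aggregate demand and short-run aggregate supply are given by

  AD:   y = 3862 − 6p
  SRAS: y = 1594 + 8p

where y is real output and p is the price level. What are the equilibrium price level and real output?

p = 162, y = 2890

Set AD = SRAS: 3862 − 6p = 1594 + 8p, so 2268 = 14p and p = 162.
Then y = 3862 − 6·162 = 2890.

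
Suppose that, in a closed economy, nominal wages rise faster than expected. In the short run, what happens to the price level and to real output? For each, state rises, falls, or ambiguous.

This is an adverse supply shock: SRAS shifts left.
Moving along the downward-sloping AD curve, P rises and Y falls.

Price level: rises; output: falls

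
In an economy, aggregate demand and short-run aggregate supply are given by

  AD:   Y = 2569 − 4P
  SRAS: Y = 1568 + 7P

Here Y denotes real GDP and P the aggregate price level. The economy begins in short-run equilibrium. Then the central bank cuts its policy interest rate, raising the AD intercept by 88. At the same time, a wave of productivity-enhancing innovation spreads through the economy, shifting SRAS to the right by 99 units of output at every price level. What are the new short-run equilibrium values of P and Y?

P = 90, Y = 2297

After both shocks: AD is Y = 2657 − 4P and SRAS is Y = 1667 + 7P.
Setting them equal: 990 = 11P, so P = 90.
Y = 2657 − 4·90 = 2297.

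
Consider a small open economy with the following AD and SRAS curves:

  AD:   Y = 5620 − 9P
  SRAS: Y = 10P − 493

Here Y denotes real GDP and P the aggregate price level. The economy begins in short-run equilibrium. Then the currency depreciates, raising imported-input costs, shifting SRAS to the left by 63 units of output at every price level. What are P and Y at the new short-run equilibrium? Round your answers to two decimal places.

This is a negative supply shock: SRAS shifts left.
New SRAS: Y = 10P − 556.
Set AD = SRAS: 5620 − 9P = 10P − 556, so 6176 = 19P and P = 325.05.
Substituting into AD, Y = 2694.53.

P = 325.05, Y = 2694.53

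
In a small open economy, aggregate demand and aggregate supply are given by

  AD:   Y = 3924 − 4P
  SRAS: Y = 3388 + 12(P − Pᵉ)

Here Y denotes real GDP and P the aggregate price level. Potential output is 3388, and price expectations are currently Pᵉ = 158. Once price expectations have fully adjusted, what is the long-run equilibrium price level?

Long-run P = 134

Short run: with Pᵉ = 158, SRAS is Y = 1492 + 12P. Setting AD = SRAS gives 2432 = 16P, so P = 152 and Y = 3924 − 4·152 = 3316.
Output 3316 is below potential 3388, so over time expected prices fall and SRAS shifts right until Y returns to 3388.
Long run: Y = 3388 on the AD curve gives 3388 = 3924 − 4P, so P = 134.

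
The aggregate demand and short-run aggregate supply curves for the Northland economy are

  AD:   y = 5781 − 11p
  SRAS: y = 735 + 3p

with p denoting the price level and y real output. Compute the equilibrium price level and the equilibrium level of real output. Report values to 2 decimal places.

Set AD = SRAS: 5781 − 11p = 735 + 3p, so 5046 = 14p and p = 360.43.
Substituting into AD, y = 5781 − 11p = 1816.29.

p = 360.43, y = 1816.29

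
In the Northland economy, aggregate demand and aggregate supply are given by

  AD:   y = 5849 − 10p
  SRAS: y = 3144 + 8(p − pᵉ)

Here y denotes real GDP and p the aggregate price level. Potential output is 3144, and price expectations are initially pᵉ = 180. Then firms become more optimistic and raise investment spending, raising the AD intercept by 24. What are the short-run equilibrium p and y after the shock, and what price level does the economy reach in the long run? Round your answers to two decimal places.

Short run: p = 231.61, y = 3556.89. Long run: p = 272.90.

AD shifts right: new AD is y = 5873 − 10p. With pᵉ = 180, SRAS is y = 1704 + 8p.
Short run: 5873 − 10p = 1704 + 8p gives 4169 = 18p, so p = 231.61 and y = 5873 − 10p = 3556.89.
y = 3556.89 is above potential 3144; expectations adjust and SRAS shifts left until y = 3144.
Long run: on the new AD curve, 3144 = 5873 − 10p gives p = 272.90.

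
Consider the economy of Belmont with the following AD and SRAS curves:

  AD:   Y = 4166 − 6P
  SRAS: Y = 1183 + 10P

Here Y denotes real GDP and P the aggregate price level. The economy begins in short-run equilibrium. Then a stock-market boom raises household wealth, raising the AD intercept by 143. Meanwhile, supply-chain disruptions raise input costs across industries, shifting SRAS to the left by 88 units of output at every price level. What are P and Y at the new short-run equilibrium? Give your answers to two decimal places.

P = 200.88, Y = 3103.75

After both shocks: AD is Y = 4309 − 6P and SRAS is Y = 1095 + 10P.
Setting them equal: 3214 = 16P, so P = 200.88.
Substituting into AD, Y = 3103.75.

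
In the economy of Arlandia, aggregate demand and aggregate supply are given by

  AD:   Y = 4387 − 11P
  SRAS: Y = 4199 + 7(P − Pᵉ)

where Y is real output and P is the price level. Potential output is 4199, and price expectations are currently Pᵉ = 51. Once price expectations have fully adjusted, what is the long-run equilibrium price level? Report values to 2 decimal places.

Short run: with Pᵉ = 51, SRAS is Y = 3842 + 7P. Setting AD = SRAS gives 545 = 18P, so P = 30.28 and Y = 4387 − 11P = 4053.94.
Output 4053.94 is below potential 4199, so over time expected prices fall and SRAS shifts right until Y returns to 4199.
Long run: Y = 4199 on the AD curve gives 4199 = 4387 − 11P, so P = 17.09.

Long-run P = 17.09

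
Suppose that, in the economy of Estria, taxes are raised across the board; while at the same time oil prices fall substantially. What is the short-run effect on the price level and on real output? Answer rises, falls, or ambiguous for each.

The first event is a negative demand shock: AD shifts left, which by itself pushes P down and Y down.
The second is a favourable supply shock: SRAS shifts right, which by itself pushes P down and Y up.
Both shocks push P down, so P falls. The two shocks push Y in opposite directions, so the effect on Y is ambiguous.

Price level: falls; output: ambiguous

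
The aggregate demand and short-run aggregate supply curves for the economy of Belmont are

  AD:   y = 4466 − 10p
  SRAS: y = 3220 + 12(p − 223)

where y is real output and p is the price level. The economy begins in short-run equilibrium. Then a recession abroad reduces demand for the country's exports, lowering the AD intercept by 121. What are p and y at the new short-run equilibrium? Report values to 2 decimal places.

p = 172.77, y = 2617.27

This is a negative demand shock: AD shifts left.
New AD: y = 4345 − 10p.
SRAS can be written y = 544 + 12p.
Set AD = SRAS: 4345 − 10p = 544 + 12p, so 3801 = 22p and p = 172.77.
Substituting into AD, y = 2617.27.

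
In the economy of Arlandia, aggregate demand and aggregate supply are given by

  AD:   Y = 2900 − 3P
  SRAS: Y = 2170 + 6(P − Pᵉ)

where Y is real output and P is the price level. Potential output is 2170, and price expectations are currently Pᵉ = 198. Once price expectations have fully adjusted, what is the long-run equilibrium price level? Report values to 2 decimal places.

Short run: with Pᵉ = 198, SRAS is Y = 982 + 6P. Setting AD = SRAS gives 1918 = 9P, so P = 213.11 and Y = 2900 − 3P = 2260.67.
Output 2260.67 is above potential 2170, so over time expected prices rise and SRAS shifts left until Y returns to 2170.
Long run: Y = 2170 on the AD curve gives 2170 = 2900 − 3P, so P = 243.33.

Long-run P = 243.33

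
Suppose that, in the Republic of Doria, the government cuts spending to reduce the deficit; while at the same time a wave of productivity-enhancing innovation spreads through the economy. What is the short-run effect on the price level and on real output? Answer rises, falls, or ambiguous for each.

Price level: falls; output: ambiguous

The first event is a negative demand shock: AD shifts left, which by itself pushes P down and Y down.
The second is a favourable supply shock: SRAS shifts right, which by itself pushes P down and Y up.
Both shocks push P down, so P falls. The two shocks push Y in opposite directions, so the effect on Y is ambiguous.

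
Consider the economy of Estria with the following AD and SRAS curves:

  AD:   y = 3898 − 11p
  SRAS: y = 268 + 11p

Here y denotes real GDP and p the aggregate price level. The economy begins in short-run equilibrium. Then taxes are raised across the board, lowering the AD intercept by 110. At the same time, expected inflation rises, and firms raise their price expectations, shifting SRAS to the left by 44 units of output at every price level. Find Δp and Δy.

Δp = -3, Δy = -77

After both shocks: AD is y = 3788 − 11p and SRAS is y = 224 + 11p.
Setting them equal: 3564 = 22p, so p = 162.
y = 3788 − 11·162 = 2006.
Initially p = 165, y = 2083, so Δp = -3 and Δy = -77.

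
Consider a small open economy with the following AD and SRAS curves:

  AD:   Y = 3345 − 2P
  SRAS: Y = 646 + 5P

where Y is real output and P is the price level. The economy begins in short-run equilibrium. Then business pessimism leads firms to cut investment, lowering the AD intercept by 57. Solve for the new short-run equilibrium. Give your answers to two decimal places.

This is a negative demand shock: AD shifts left.
New AD: Y = 3288 − 2P.
Set AD = SRAS: 3288 − 2P = 646 + 5P, so 2642 = 7P and P = 377.43.
Substituting into AD, Y = 2533.14.

P = 377.43, Y = 2533.14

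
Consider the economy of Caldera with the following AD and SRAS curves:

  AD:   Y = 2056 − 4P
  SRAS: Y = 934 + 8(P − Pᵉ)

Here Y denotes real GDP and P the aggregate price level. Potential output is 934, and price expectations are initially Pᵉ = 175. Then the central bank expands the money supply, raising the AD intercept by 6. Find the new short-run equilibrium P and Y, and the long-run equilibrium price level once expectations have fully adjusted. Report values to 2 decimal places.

AD shifts right: new AD is Y = 2062 − 4P. With Pᵉ = 175, SRAS is Y = 8P − 466.
Short run: 2062 − 4P = 8P − 466 gives 2528 = 12P, so P = 210.67 and Y = 2062 − 4P = 1219.33.
Y = 1219.33 is above potential 934; expectations adjust and SRAS shifts left until Y = 934.
Long run: on the new AD curve, 934 = 2062 − 4P gives P = 282.00.

Short run: P = 210.67, Y = 1219.33. Long run: P = 282.00.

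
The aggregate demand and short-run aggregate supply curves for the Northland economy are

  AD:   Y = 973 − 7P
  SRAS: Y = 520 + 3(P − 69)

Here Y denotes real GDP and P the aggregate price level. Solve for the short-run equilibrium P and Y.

P = 66, Y = 511

Write SRAS as Y = 520 + 3P − 207 = 313 + 3P.
Set AD = SRAS: 973 − 7P = 313 + 3P, so 660 = 10P and P = 66.
Then Y = 973 − 7·66 = 511.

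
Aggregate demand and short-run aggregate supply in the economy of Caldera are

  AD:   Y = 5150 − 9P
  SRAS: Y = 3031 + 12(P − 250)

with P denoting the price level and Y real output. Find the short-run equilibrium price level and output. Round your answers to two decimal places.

P = 243.76, Y = 2956.14

Write SRAS as Y = 3031 + 12P − 3000 = 31 + 12P.
Set AD = SRAS: 5150 − 9P = 31 + 12P, so 5119 = 21P and P = 243.76.
Substituting into AD, Y = 5150 − 9P = 2956.14.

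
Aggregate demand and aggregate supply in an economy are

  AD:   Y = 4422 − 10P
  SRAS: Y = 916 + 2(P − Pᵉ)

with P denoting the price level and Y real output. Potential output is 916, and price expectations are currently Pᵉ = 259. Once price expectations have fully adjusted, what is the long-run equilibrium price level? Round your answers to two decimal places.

Short run: with Pᵉ = 259, SRAS is Y = 398 + 2P. Setting AD = SRAS gives 4024 = 12P, so P = 335.33 and Y = 4422 − 10P = 1068.67.
Output 1068.67 is above potential 916, so over time expected prices rise and SRAS shifts left until Y returns to 916.
Long run: Y = 916 on the AD curve gives 916 = 4422 − 10P, so P = 350.60.

Long-run P = 350.60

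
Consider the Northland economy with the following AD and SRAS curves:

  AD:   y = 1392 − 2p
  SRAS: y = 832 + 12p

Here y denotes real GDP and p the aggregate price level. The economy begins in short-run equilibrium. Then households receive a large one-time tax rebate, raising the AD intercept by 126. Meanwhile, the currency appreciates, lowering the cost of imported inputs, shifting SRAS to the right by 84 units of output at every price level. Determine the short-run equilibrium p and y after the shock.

p = 43, y = 1432

After both shocks: AD is y = 1518 − 2p and SRAS is y = 916 + 12p.
Setting them equal: 602 = 14p, so p = 43.
y = 1518 − 2·43 = 1432.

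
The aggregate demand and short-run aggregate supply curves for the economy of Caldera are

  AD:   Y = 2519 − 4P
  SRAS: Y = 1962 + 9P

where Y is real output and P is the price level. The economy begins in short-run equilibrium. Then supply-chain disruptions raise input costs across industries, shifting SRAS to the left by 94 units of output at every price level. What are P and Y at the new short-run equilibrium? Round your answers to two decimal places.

P = 50.08, Y = 2318.69

This is a negative supply shock: SRAS shifts left.
New SRAS: Y = 1868 + 9P.
Set AD = SRAS: 2519 − 4P = 1868 + 9P, so 651 = 13P and P = 50.08.
Substituting into AD, Y = 2318.69.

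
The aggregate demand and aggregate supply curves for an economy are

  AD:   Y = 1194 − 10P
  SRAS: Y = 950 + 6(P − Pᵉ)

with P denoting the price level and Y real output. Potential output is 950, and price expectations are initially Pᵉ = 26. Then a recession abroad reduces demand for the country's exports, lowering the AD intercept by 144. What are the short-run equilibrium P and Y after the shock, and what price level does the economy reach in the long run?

AD shifts left: new AD is Y = 1050 − 10P. With Pᵉ = 26, SRAS is Y = 794 + 6P.
Short run: 1050 − 10P = 794 + 6P gives 256 = 16P, so P = 16 and Y = 1050 − 10·16 = 890.
Y = 890 is below potential 950; expectations adjust and SRAS shifts right until Y = 950.
Long run: on the new AD curve, 950 = 1050 − 10P gives P = 10.

Short run: P = 16, Y = 890. Long run: P = 10.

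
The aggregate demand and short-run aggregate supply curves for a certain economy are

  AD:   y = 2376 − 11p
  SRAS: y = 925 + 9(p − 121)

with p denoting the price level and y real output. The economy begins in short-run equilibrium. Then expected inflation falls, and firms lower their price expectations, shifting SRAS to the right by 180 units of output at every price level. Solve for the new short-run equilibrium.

This is a positive supply shock: SRAS shifts right.
New SRAS: y = 16 + 9p.
Set AD = SRAS: 2376 − 11p = 16 + 9p, so 2360 = 20p and p = 118.
y = 2376 − 11·118 = 1078.

p = 118, y = 1078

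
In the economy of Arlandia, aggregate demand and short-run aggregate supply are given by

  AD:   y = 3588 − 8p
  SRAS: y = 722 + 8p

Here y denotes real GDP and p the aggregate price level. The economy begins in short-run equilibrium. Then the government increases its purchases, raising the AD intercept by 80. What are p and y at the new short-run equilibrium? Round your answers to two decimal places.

p = 184.13, y = 2195.00

This is a positive demand shock: AD shifts right.
New AD: y = 3668 − 8p.
Set AD = SRAS: 3668 − 8p = 722 + 8p, so 2946 = 16p and p = 184.13.
Substituting into AD, y = 2195.00.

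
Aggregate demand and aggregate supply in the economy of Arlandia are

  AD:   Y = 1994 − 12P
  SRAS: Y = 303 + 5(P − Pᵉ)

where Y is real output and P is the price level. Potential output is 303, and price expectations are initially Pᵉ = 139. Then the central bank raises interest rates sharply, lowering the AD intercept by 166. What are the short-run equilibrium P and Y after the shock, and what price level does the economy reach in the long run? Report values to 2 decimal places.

Short run: P = 130.59, Y = 260.94. Long run: P = 127.08.

AD shifts left: new AD is Y = 1828 − 12P. With Pᵉ = 139, SRAS is Y = 5P − 392.
Short run: 1828 − 12P = 5P − 392 gives 2220 = 17P, so P = 130.59 and Y = 1828 − 12P = 260.94.
Y = 260.94 is below potential 303; expectations adjust and SRAS shifts right until Y = 303.
Long run: on the new AD curve, 303 = 1828 − 12P gives P = 127.08.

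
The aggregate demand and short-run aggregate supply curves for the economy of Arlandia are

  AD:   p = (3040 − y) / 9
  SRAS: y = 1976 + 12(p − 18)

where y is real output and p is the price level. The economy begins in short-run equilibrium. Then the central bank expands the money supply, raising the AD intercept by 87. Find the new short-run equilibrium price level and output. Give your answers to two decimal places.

This is a positive demand shock: AD shifts right.
New AD: y = 3127 − 9p.
SRAS can be written y = 1760 + 12p.
Set AD = SRAS: 3127 − 9p = 1760 + 12p, so 1367 = 21p and p = 65.10.
Substituting into AD, y = 2541.14.

p = 65.10, y = 2541.14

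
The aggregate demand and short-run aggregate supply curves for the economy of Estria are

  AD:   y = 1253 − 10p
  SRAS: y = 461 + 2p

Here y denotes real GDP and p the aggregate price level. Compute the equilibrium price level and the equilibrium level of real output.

p = 66, y = 593

Set AD = SRAS: 1253 − 10p = 461 + 2p, so 792 = 12p and p = 66.
Then y = 1253 − 10·66 = 593.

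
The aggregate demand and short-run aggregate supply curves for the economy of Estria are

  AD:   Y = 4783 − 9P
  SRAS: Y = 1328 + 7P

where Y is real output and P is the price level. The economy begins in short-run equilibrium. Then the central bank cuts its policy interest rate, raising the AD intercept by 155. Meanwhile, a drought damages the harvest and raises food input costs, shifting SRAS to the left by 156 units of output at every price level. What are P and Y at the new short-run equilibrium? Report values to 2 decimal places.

After both shocks: AD is Y = 4938 − 9P and SRAS is Y = 1172 + 7P.
Setting them equal: 3766 = 16P, so P = 235.38.
Substituting into AD, Y = 2819.63.

P = 235.38, Y = 2819.63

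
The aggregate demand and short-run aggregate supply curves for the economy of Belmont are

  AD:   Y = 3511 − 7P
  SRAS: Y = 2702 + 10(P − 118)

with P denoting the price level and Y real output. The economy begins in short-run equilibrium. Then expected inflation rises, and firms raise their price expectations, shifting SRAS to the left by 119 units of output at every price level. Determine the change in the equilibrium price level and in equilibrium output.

This is a negative supply shock: SRAS shifts left.
New SRAS: Y = 1403 + 10P.
Set AD = SRAS: 3511 − 7P = 1403 + 10P, so 2108 = 17P and P = 124.
Y = 3511 − 7·124 = 2643.
Initially P = 117, Y = 2692, so ΔP = +7 and ΔY = -49.

ΔP = +7, ΔY = -49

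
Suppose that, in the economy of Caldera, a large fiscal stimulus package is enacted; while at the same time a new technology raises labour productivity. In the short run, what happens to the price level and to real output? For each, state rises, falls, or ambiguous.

Price level: ambiguous; output: rises

The first event is a positive demand shock: AD shifts right, which by itself pushes P up and Y up.
The second is a favourable supply shock: SRAS shifts right, which by itself pushes P down and Y up.
The two shocks push P in opposite directions, so the effect on P is ambiguous. Both shocks push Y up, so Y rises.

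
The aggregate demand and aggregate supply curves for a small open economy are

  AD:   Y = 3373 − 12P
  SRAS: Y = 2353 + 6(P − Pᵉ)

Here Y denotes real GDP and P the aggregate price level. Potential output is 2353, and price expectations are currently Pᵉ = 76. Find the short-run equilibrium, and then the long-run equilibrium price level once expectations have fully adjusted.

Short run: with Pᵉ = 76, SRAS is Y = 1897 + 6P. Setting AD = SRAS gives 1476 = 18P, so P = 82 and Y = 3373 − 12·82 = 2389.
Output 2389 is above potential 2353, so over time expected prices rise and SRAS shifts left until Y returns to 2353.
Long run: Y = 2353 on the AD curve gives 2353 = 3373 − 12P, so P = 85.

Short run: P = 82, Y = 2389. Long run: P = 85.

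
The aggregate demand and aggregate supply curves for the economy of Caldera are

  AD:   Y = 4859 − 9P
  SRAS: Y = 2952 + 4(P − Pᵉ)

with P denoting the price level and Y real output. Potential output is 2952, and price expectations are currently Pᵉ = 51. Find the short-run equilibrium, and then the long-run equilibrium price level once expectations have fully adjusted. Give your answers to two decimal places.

Short run: with Pᵉ = 51, SRAS is Y = 2748 + 4P. Setting AD = SRAS gives 2111 = 13P, so P = 162.38 and Y = 4859 − 9P = 3397.54.
Output 3397.54 is above potential 2952, so over time expected prices rise and SRAS shifts left until Y returns to 2952.
Long run: Y = 2952 on the AD curve gives 2952 = 4859 − 9P, so P = 211.89.

Short run: P = 162.38, Y = 3397.54. Long run: P = 211.89.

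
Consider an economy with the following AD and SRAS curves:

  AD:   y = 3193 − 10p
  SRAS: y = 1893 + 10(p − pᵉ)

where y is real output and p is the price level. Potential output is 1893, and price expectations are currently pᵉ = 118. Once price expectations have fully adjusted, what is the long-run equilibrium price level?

Short run: with pᵉ = 118, SRAS is y = 713 + 10p. Setting AD = SRAS gives 2480 = 20p, so p = 124 and y = 3193 − 10·124 = 1953.
Output 1953 is above potential 1893, so over time expected prices rise and SRAS shifts left until y returns to 1893.
Long run: y = 1893 on the AD curve gives 1893 = 3193 − 10p, so p = 130.

Long-run p = 130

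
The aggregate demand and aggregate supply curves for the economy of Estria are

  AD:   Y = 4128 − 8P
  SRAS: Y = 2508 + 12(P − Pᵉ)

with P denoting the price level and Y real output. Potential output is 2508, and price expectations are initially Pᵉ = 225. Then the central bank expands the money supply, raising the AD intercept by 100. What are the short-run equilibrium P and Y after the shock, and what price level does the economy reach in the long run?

AD shifts right: new AD is Y = 4228 − 8P. With Pᵉ = 225, SRAS is Y = 12P − 192.
Short run: 4228 − 8P = 12P − 192 gives 4420 = 20P, so P = 221 and Y = 4228 − 8·221 = 2460.
Y = 2460 is below potential 2508; expectations adjust and SRAS shifts right until Y = 2508.
Long run: on the new AD curve, 2508 = 4228 − 8P gives P = 215.

Short run: P = 221, Y = 2460. Long run: P = 215.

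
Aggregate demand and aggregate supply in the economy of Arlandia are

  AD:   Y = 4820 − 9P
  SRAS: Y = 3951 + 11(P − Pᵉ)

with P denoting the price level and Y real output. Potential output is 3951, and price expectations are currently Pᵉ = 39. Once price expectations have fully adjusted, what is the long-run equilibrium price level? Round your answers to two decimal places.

Short run: with Pᵉ = 39, SRAS is Y = 3522 + 11P. Setting AD = SRAS gives 1298 = 20P, so P = 64.90 and Y = 4820 − 9P = 4235.90.
Output 4235.90 is above potential 3951, so over time expected prices rise and SRAS shifts left until Y returns to 3951.
Long run: Y = 3951 on the AD curve gives 3951 = 4820 − 9P, so P = 96.56.

Long-run P = 96.56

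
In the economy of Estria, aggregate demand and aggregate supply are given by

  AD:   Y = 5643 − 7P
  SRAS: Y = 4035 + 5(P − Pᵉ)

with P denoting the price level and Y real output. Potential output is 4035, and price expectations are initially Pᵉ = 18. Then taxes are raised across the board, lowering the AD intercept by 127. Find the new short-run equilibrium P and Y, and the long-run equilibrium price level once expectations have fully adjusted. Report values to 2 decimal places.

AD shifts left: new AD is Y = 5516 − 7P. With Pᵉ = 18, SRAS is Y = 3945 + 5P.
Short run: 5516 − 7P = 3945 + 5P gives 1571 = 12P, so P = 130.92 and Y = 5516 − 7P = 4599.58.
Y = 4599.58 is above potential 4035; expectations adjust and SRAS shifts left until Y = 4035.
Long run: on the new AD curve, 4035 = 5516 − 7P gives P = 211.57.

Short run: P = 130.92, Y = 4599.58. Long run: P = 211.57.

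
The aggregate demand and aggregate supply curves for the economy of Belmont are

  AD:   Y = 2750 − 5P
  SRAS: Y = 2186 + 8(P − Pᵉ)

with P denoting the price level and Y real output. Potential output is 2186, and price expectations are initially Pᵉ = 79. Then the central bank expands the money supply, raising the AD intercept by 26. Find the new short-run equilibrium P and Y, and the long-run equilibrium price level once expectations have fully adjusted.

Short run: P = 94, Y = 2306. Long run: P = 118.

AD shifts right: new AD is Y = 2776 − 5P. With Pᵉ = 79, SRAS is Y = 1554 + 8P.
Short run: 2776 − 5P = 1554 + 8P gives 1222 = 13P, so P = 94 and Y = 2776 − 5·94 = 2306.
Y = 2306 is above potential 2186; expectations adjust and SRAS shifts left until Y = 2186.
Long run: on the new AD curve, 2186 = 2776 − 5P gives P = 118.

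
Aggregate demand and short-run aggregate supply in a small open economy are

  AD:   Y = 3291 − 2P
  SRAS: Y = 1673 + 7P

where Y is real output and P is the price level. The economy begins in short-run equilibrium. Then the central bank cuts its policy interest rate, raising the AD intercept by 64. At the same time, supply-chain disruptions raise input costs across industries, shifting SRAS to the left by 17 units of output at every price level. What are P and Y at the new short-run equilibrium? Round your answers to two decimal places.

P = 188.78, Y = 2977.44

After both shocks: AD is Y = 3355 − 2P and SRAS is Y = 1656 + 7P.
Setting them equal: 1699 = 9P, so P = 188.78.
Substituting into AD, Y = 2977.44.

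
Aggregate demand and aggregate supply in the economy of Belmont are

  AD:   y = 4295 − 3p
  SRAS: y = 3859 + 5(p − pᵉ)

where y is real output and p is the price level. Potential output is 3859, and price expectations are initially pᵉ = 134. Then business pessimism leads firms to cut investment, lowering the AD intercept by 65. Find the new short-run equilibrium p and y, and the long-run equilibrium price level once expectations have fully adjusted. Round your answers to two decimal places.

Short run: p = 130.13, y = 3839.63. Long run: p = 123.67.

AD shifts left: new AD is y = 4230 − 3p. With pᵉ = 134, SRAS is y = 3189 + 5p.
Short run: 4230 − 3p = 3189 + 5p gives 1041 = 8p, so p = 130.13 and y = 4230 − 3p = 3839.63.
y = 3839.63 is below potential 3859; expectations adjust and SRAS shifts right until y = 3859.
Long run: on the new AD curve, 3859 = 4230 − 3p gives p = 123.67.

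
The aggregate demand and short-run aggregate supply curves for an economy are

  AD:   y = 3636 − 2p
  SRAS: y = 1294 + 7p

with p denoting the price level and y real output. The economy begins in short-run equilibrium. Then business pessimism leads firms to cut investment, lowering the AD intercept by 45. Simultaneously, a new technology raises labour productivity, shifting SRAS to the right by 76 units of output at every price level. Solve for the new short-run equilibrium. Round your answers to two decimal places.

p = 246.78, y = 3097.44

After both shocks: AD is y = 3591 − 2p and SRAS is y = 1370 + 7p.
Setting them equal: 2221 = 9p, so p = 246.78.
Substituting into AD, y = 3097.44.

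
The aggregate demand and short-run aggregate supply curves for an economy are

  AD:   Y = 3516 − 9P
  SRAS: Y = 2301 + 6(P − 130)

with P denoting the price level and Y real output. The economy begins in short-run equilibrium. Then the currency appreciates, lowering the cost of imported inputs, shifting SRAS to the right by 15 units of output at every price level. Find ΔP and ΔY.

This is a positive supply shock: SRAS shifts right.
New SRAS: Y = 1536 + 6P.
Set AD = SRAS: 3516 − 9P = 1536 + 6P, so 1980 = 15P and P = 132.
Y = 3516 − 9·132 = 2328.
Initially P = 133, Y = 2319, so ΔP = -1 and ΔY = +9.

ΔP = -1, ΔY = +9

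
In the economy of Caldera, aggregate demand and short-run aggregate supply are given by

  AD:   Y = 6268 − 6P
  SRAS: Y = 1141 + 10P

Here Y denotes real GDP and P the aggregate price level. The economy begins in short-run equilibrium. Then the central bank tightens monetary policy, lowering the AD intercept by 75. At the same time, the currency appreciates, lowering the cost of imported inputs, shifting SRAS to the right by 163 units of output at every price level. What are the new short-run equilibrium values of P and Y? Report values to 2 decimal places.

After both shocks: AD is Y = 6193 − 6P and SRAS is Y = 1304 + 10P.
Setting them equal: 4889 = 16P, so P = 305.56.
Substituting into AD, Y = 4359.63.

P = 305.56, Y = 4359.63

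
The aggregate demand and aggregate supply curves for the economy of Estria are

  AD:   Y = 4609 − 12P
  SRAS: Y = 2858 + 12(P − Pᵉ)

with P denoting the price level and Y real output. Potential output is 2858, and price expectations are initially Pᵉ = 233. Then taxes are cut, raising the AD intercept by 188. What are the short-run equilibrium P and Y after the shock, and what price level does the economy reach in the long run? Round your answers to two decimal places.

Short run: P = 197.29, Y = 2429.50. Long run: P = 161.58.

AD shifts right: new AD is Y = 4797 − 12P. With Pᵉ = 233, SRAS is Y = 62 + 12P.
Short run: 4797 − 12P = 62 + 12P gives 4735 = 24P, so P = 197.29 and Y = 4797 − 12P = 2429.50.
Y = 2429.50 is below potential 2858; expectations adjust and SRAS shifts right until Y = 2858.
Long run: on the new AD curve, 2858 = 4797 − 12P gives P = 161.58.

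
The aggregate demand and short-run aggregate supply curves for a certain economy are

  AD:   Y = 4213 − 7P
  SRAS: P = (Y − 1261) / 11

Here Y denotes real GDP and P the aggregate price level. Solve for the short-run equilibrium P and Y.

Rearrange SRAS to Y = 1261 + 11P.
Set AD = SRAS: 4213 − 7P = 1261 + 11P, so 2952 = 18P and P = 164.
Then Y = 4213 − 7·164 = 3065.

P = 164, Y = 3065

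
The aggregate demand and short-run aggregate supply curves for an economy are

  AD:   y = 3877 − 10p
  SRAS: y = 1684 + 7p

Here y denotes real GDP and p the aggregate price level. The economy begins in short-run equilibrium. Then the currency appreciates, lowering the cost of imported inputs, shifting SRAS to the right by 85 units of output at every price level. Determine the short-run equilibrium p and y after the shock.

This is a positive supply shock: SRAS shifts right.
New SRAS: y = 1769 + 7p.
Set AD = SRAS: 3877 − 10p = 1769 + 7p, so 2108 = 17p and p = 124.
y = 3877 − 10·124 = 2637.

p = 124, y = 2637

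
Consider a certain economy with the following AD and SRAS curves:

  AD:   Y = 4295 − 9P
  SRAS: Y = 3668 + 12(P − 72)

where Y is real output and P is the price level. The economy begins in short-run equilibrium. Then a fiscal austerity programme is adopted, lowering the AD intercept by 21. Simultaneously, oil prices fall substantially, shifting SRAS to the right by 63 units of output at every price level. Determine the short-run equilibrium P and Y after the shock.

P = 67, Y = 3671

After both shocks: AD is Y = 4274 − 9P and SRAS is Y = 2867 + 12P.
Setting them equal: 1407 = 21P, so P = 67.
Y = 4274 − 9·67 = 3671.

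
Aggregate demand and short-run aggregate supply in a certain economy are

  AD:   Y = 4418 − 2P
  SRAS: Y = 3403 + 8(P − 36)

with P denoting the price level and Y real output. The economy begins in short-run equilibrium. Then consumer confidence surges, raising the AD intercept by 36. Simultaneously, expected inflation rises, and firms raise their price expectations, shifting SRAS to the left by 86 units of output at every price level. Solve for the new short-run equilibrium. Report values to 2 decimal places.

After both shocks: AD is Y = 4454 − 2P and SRAS is Y = 3029 + 8P.
Setting them equal: 1425 = 10P, so P = 142.50.
Substituting into AD, Y = 4169.00.

P = 142.50, Y = 4169.00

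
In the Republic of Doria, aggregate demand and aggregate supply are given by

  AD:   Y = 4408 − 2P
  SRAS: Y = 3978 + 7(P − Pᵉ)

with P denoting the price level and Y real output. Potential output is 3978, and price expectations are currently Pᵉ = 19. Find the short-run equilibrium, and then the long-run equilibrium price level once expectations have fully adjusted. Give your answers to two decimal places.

Short run: P = 62.56, Y = 4282.89. Long run: P = 215.00.

Short run: with Pᵉ = 19, SRAS is Y = 3845 + 7P. Setting AD = SRAS gives 563 = 9P, so P = 62.56 and Y = 4408 − 2P = 4282.89.
Output 4282.89 is above potential 3978, so over time expected prices rise and SRAS shifts left until Y returns to 3978.
Long run: Y = 3978 on the AD curve gives 3978 = 4408 − 2P, so P = 215.00.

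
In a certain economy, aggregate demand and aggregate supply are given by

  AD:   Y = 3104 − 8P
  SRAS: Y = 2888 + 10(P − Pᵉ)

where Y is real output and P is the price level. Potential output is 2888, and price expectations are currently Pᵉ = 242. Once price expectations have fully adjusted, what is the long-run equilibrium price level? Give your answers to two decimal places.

Short run: with Pᵉ = 242, SRAS is Y = 468 + 10P. Setting AD = SRAS gives 2636 = 18P, so P = 146.44 and Y = 3104 − 8P = 1932.44.
Output 1932.44 is below potential 2888, so over time expected prices fall and SRAS shifts right until Y returns to 2888.
Long run: Y = 2888 on the AD curve gives 2888 = 3104 − 8P, so P = 27.00.

Long-run P = 27.00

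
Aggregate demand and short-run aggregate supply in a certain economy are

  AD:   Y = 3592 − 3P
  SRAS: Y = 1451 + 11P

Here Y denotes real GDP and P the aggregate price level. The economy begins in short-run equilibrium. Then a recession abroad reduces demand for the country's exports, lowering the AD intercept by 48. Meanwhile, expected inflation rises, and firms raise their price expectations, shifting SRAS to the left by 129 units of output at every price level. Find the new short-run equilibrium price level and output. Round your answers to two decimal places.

After both shocks: AD is Y = 3544 − 3P and SRAS is Y = 1322 + 11P.
Setting them equal: 2222 = 14P, so P = 158.71.
Substituting into AD, Y = 3067.86.

P = 158.71, Y = 3067.86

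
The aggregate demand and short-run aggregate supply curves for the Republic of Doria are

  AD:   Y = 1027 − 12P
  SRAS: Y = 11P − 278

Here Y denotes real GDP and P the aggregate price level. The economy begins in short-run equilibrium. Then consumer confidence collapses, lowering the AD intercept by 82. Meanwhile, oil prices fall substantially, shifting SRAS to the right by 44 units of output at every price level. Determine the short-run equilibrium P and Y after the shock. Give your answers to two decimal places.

P = 51.26, Y = 329.87

After both shocks: AD is Y = 945 − 12P and SRAS is Y = 11P − 234.
Setting them equal: 1179 = 23P, so P = 51.26.
Substituting into AD, Y = 329.87.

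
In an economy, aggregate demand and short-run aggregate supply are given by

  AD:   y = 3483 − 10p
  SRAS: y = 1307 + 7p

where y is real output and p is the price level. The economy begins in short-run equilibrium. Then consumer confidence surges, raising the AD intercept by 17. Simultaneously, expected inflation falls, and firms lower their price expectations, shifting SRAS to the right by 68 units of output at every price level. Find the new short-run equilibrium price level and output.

p = 125, y = 2250

After both shocks: AD is y = 3500 − 10p and SRAS is y = 1375 + 7p.
Setting them equal: 2125 = 17p, so p = 125.
y = 3500 − 10·125 = 2250.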